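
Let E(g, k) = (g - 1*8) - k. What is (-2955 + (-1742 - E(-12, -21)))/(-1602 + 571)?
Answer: 4698/1031 ≈ 4.5567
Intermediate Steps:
E(g, k) = -8 + g - k (E(g, k) = (g - 8) - k = (-8 + g) - k = -8 + g - k)
(-2955 + (-1742 - E(-12, -21)))/(-1602 + 571) = (-2955 + (-1742 - (-8 - 12 - 1*(-21))))/(-1602 + 571) = (-2955 + (-1742 - (-8 - 12 + 21)))/(-1031) = (-2955 + (-1742 - 1*1))*(-1/1031) = (-2955 + (-1742 - 1))*(-1/1031) = (-2955 - 1743)*(-1/1031) = -4698*(-1/1031) = 4698/1031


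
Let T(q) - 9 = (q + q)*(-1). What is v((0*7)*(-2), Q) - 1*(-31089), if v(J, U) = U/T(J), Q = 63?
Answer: 31096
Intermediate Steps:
T(q) = 9 - 2*q (T(q) = 9 + (q + q)*(-1) = 9 + (2*q)*(-1) = 9 - 2*q)
v(J, U) = U/(9 - 2*J)
v((0*7)*(-2), Q) - 1*(-31089) = -1*63/(-9 + 2*((0*7)*(-2))) - 1*(-31089) = -1*63/(-9 + 2*(0*(-2))) + 31089 = -1*63/(-9 + 2*0) + 31089 = -1*63/(-9 + 0) + 31089 = -1*63/(-9) + 31089 = -1*63*(-⅑) + 31089 = 7 + 31089 = 31096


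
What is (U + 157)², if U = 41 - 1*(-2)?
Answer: 40000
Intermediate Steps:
U = 43 (U = 41 + 2 = 43)
(U + 157)² = (43 + 157)² = 200² = 40000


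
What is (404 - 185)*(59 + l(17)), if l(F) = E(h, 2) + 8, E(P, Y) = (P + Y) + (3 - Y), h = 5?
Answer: 16425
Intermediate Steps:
E(P, Y) = 3 + P
l(F) = 16 (l(F) = (3 + 5) + 8 = 8 + 8 = 16)
(404 - 185)*(59 + l(17)) = (404 - 185)*(59 + 16) = 219*75 = 16425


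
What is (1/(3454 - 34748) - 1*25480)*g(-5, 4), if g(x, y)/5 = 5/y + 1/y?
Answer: -11960566815/62588 ≈ -1.9110e+5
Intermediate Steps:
g(x, y) = 30/y (g(x, y) = 5*(5/y + 1/y) = 5*(6/y) = 30/y)
(1/(3454 - 34748) - 1*25480)*g(-5, 4) = (1/(3454 - 34748) - 1*25480)*(30/4) = (1/(-31294) - 25480)*(30*(1/4)) = (-1/31294 - 25480)*(15/2) = -797371121/31294*15/2 = -11960566815/62588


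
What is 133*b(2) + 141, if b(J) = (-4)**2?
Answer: 2269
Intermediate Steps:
b(J) = 16
133*b(2) + 141 = 133*16 + 141 = 2128 + 141 = 2269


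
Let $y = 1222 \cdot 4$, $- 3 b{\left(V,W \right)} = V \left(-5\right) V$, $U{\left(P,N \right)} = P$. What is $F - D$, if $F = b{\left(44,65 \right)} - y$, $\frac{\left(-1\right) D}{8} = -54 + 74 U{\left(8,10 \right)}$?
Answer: $\frac{7928}{3} \approx 2642.7$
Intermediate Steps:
$b{\left(V,W \right)} = \frac{5 V^{2}}{3}$ ($b{\left(V,W \right)} = - \frac{V \left(-5\right) V}{3} = - \frac{- 5 V V}{3} = - \frac{\left(-5\right) V^{2}}{3} = \frac{5 V^{2}}{3}$)
$y = 4888$
$D = -4304$ ($D = - 8 \left(-54 + 74 \cdot 8\right) = - 8 \left(-54 + 592\right) = \left(-8\right) 538 = -4304$)
$F = - \frac{4984}{3}$ ($F = \frac{5 \cdot 44^{2}}{3} - 4888 = \frac{5}{3} \cdot 1936 - 4888 = \frac{9680}{3} - 4888 = - \frac{4984}{3} \approx -1661.3$)
$F - D = - \frac{4984}{3} - -4304 = - \frac{4984}{3} + 4304 = \frac{7928}{3}$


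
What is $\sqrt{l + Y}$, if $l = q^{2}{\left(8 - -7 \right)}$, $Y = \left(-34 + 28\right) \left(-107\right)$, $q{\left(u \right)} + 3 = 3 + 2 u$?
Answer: $\sqrt{1542} \approx 39.268$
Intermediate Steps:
$q{\left(u \right)} = 2 u$ ($q{\left(u \right)} = -3 + \left(3 + 2 u\right) = 2 u$)
$Y = 642$ ($Y = \left(-6\right) \left(-107\right) = 642$)
$l = 900$ ($l = \left(2 \left(8 - -7\right)\right)^{2} = \left(2 \left(8 + 7\right)\right)^{2} = \left(2 \cdot 15\right)^{2} = 30^{2} = 900$)
$\sqrt{l + Y} = \sqrt{900 + 642} = \sqrt{1542}$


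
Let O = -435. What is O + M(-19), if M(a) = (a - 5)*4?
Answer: -531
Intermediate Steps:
M(a) = -20 + 4*a (M(a) = (-5 + a)*4 = -20 + 4*a)
O + M(-19) = -435 + (-20 + 4*(-19)) = -435 + (-20 - 76) = -435 - 96 = -531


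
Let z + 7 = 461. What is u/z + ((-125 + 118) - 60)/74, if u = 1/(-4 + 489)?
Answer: -3688164/4073515 ≈ -0.90540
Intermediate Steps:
z = 454 (z = -7 + 461 = 454)
u = 1/485 ≈ 0.0020619
u/z + ((-125 + 118) - 60)/74 = (1/485)/454 + ((-125 + 118) - 60)/74 = (1/485)*(1/454) + (-7 - 60)*(1/74) = 1/220190 - 67*1/74 = 1/220190 - 67/74 = -3688164/4073515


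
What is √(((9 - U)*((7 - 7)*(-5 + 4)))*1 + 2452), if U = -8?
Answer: 2*√613 ≈ 49.518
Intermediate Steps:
√(((9 - U)*((7 - 7)*(-5 + 4)))*1 + 2452) = √(((9 - 1*(-8))*((7 - 7)*(-5 + 4)))*1 + 2452) = √(((9 + 8)*(0*(-1)))*1 + 2452) = √((17*0)*1 + 2452) = √(0*1 + 2452) = √(0 + 2452) = √2452 = 2*√613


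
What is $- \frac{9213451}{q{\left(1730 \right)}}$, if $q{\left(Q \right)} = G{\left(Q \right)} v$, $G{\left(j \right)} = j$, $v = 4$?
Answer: $- \frac{9213451}{6920} \approx -1331.4$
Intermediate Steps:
$q{\left(Q \right)} = 4 Q$ ($q{\left(Q \right)} = Q 4 = 4 Q$)
$- \frac{9213451}{q{\left(1730 \right)}} = - \frac{9213451}{4 \cdot 1730} = - \frac{9213451}{6920}$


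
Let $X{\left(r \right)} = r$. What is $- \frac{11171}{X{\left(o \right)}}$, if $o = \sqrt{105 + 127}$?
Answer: $- \frac{11171 \sqrt{58}}{116} \approx -733.41$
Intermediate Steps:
$o = 2 \sqrt{58}$ ($o = \sqrt{232} = 2 \sqrt{58} \approx 15.232$)
$- \frac{11171}{X{\left(o \right)}} = - \frac{11171}{2 \sqrt{58}} = - 11171 \frac{\sqrt{58}}{116} = - \frac{11171 \sqrt{58}}{116}$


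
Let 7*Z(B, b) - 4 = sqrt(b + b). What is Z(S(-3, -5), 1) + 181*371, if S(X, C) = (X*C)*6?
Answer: 470061/7 + sqrt(2)/7 ≈ 67152.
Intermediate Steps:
S(X, C) = 6*C*X (S(X, C) = (C*X)*6 = 6*C*X)
Z(B, b) = 4/7 + sqrt(2)*sqrt(b)/7 (Z(B, b) = 4/7 + sqrt(b + b)/7 = 4/7 + sqrt(2*b)/7 = 4/7 + (sqrt(2)*sqrt(b))/7 = 4/7 + sqrt(2)*sqrt(b)/7)
Z(S(-3, -5), 1) + 181*371 = (4/7 + sqrt(2)*sqrt(1)/7) + 181*371 = (4/7 + (1/7)*sqrt(2)*1) + 67151 = (4/7 + sqrt(2)/7) + 67151 = 470061/7 + sqrt(2)/7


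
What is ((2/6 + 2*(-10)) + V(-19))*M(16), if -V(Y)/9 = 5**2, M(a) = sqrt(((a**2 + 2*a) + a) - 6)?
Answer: -734*sqrt(298)/3 ≈ -4223.6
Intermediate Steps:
M(a) = sqrt(-6 + a**2 + 3*a) (M(a) = sqrt((a**2 + 3*a) - 6) = sqrt(-6 + a**2 + 3*a))
V(Y) = -225 (V(Y) = -9*5**2 = -9*25 = -225)
((2/6 + 2*(-10)) + V(-19))*M(16) = ((2/6 + 2*(-10)) - 225)*sqrt(-6 + 16**2 + 3*16) = ((2*(1/6) - 20) - 225)*sqrt(-6 + 256 + 48) = ((1/3 - 20) - 225)*sqrt(298) = (-59/3 - 225)*sqrt(298) = -734*sqrt(298)/3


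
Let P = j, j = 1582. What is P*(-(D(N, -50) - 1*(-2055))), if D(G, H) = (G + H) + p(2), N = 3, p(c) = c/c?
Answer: -3178238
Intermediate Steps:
p(c) = 1
D(G, H) = 1 + G + H (D(G, H) = (G + H) + 1 = 1 + G + H)
P = 1582
P*(-(D(N, -50) - 1*(-2055))) = 1582*(-((1 + 3 - 50) - 1*(-2055))) = 1582*(-(-46 + 2055)) = 1582*(-1*2009) = 1582*(-2009) = -3178238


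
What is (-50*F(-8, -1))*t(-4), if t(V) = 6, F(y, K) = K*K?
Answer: -300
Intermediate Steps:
F(y, K) = K²
(-50*F(-8, -1))*t(-4) = -50*(-1)²*6 = -50*1*6 = -50*6 = -300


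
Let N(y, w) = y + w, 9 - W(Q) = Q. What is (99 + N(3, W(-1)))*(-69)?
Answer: -7728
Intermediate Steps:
W(Q) = 9 - Q
N(y, w) = w + y
(99 + N(3, W(-1)))*(-69) = (99 + ((9 - 1*(-1)) + 3))*(-69) = (99 + ((9 + 1) + 3))*(-69) = (99 + (10 + 3))*(-69) = (99 + 13)*(-69) = 112*(-69) = -7728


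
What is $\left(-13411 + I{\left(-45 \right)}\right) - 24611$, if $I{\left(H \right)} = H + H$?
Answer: $-38112$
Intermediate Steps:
$I{\left(H \right)} = 2 H$
$\left(-13411 + I{\left(-45 \right)}\right) - 24611 = \left(-13411 + 2 \left(-45\right)\right) - 24611 = \left(-13411 - 90\right) - 24611 = -13501 - 24611 = -38112$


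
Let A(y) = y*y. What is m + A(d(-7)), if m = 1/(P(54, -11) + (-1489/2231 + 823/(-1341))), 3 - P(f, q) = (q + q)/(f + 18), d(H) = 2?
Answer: 36290912/8075471 ≈ 4.4940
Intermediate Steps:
P(f, q) = 3 - 2*q/(18 + f) (P(f, q) = 3 - (q + q)/(f + 18) = 3 - 2*q/(18 + f))
A(y) = y**2
m = 3989028/8075471 (m = 1/((54 - 2*(-11) + 3*54)/(18 + 54) + (-1489/2231 + 823/(-1341))) = 1/((54 + 22 + 162)/72 + (-1489*1/2231 + 823*(-1/1341))) = 1/((1/72)*238 + (-1489/2231 - 823/1341)) = 1/(119/36 - 3832862/2991771) = 1/(8075471/3989028) = 3989028/8075471 ≈ 0.49397)
m + A(d(-7)) = 3989028/8075471 + 2**2 = 3989028/8075471 + 4 = 36290912/8075471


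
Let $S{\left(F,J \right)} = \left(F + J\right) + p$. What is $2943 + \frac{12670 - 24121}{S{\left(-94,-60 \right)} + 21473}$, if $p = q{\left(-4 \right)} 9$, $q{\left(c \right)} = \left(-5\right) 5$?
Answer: $\frac{62068191}{21094} \approx 2942.5$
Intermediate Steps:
$q{\left(c \right)} = -25$
$p = -225$ ($p = \left(-25\right) 9 = -225$)
$S{\left(F,J \right)} = -225 + F + J$ ($S{\left(F,J \right)} = \left(F + J\right) - 225 = -225 + F + J$)
$2943 + \frac{12670 - 24121}{S{\left(-94,-60 \right)} + 21473} = 2943 + \frac{12670 - 24121}{\left(-225 - 94 - 60\right) + 21473} = 2943 - \frac{11451}{-379 + 21473} = 2943 - \frac{11451}{21094} = \frac{62068191}{21094}$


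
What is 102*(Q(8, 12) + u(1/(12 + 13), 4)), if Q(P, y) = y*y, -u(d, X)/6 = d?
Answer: 366588/25 ≈ 14664.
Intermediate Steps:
u(d, X) = -6*d
Q(P, y) = y²
102*(Q(8, 12) + u(1/(12 + 13), 4)) = 102*(12² - 6/(12 + 13)) = 102*(144 - 6/25) = 102*(3594/25) = 366588/25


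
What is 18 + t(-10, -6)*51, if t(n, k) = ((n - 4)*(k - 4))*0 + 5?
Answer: 273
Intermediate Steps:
t(n, k) = 5 (t(n, k) = ((-4 + n)*(-4 + k))*0 + 5 = ((-4 + k)*(-4 + n))*0 + 5 = 0 + 5 = 5)
18 + t(-10, -6)*51 = 18 + 5*51 = 18 + 255 = 273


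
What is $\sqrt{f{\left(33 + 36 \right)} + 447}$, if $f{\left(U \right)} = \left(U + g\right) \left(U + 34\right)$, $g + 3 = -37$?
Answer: $\sqrt{3434} \approx 58.6$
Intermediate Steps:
$g = -40$ ($g = -3 - 37 = -40$)
$f{\left(U \right)} = \left(-40 + U\right) \left(34 + U\right)$ ($f{\left(U \right)} = \left(U - 40\right) \left(U + 34\right) = \left(-40 + U\right) \left(34 + U\right)$)
$\sqrt{f{\left(33 + 36 \right)} + 447} = \sqrt{\left(-1360 + \left(33 + 36\right)^{2} - 6 \left(33 + 36\right)\right) + 447} = \sqrt{\left(-1360 + 69^{2} - 414\right) + 447} = \sqrt{\left(-1360 + 4761 - 414\right) + 447} = \sqrt{2987 + 447} = \sqrt{3434}$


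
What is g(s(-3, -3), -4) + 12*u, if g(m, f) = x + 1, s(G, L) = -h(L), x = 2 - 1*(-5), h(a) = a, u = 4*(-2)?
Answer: -88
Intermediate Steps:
u = -8
x = 7 (x = 2 + 5 = 7)
s(G, L) = -L
g(m, f) = 8 (g(m, f) = 7 + 1 = 8)
g(s(-3, -3), -4) + 12*u = 8 + 12*(-8) = 8 - 96 = -88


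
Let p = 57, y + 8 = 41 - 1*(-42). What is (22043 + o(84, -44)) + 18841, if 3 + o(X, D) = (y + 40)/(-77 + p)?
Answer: 163501/4 ≈ 40875.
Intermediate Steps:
y = 75 (y = -8 + (41 - 1*(-42)) = -8 + (41 + 42) = -8 + 83 = 75)
o(X, D) = -35/4 (o(X, D) = -3 + (75 + 40)/(-77 + 57) = -3 + 115/(-20) = -3 + 115*(-1/20) = -3 - 23/4 = -35/4)
(22043 + o(84, -44)) + 18841 = (22043 - 35/4) + 18841 = 88137/4 + 18841 = 163501/4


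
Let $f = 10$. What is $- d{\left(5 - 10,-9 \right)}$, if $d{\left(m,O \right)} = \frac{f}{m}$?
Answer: $2$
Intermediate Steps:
$d{\left(m,O \right)} = \frac{10}{m}$
$- d{\left(5 - 10,-9 \right)} = - \frac{10}{5 - 10} = - \frac{10}{-5} = - \frac{10 \left(-1\right)}{5} = \left(-1\right) \left(-2\right) = 2$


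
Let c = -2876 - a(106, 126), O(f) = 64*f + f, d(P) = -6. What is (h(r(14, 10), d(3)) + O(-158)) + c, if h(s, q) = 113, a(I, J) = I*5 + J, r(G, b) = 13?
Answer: -13689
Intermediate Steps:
O(f) = 65*f
a(I, J) = J + 5*I (a(I, J) = 5*I + J = J + 5*I)
c = -3532 (c = -2876 - (126 + 5*106) = -2876 - (126 + 530) = -2876 - 1*656 = -2876 - 656 = -3532)
(h(r(14, 10), d(3)) + O(-158)) + c = (113 + 65*(-158)) - 3532 = (113 - 10270) - 3532 = -10157 - 3532 = -13689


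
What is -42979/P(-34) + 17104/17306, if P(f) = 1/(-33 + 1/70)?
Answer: 858711434323/605710 ≈ 1.4177e+6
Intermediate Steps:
P(f) = -70/2309 (P(f) = 1/(-33 + 1/70) = 1/(-2309/70) = -70/2309)
-42979/P(-34) + 17104/17306 = -42979/(-70/2309) + 17104/17306 = -42979*(-2309/70) + 17104*(1/17306) = 99238511/70 + 8552/8653 = 858711434323/605710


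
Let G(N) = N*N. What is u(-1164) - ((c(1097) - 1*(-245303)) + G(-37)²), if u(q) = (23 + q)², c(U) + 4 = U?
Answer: -818676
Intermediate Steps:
c(U) = -4 + U
G(N) = N²
u(-1164) - ((c(1097) - 1*(-245303)) + G(-37)²) = (23 - 1164)² - (((-4 + 1097) - 1*(-245303)) + ((-37)²)²) = (-1141)² - ((1093 + 245303) + 1369²) = 1301881 - (246396 + 1874161) = 1301881 - 1*2120557 = 1301881 - 2120557 = -818676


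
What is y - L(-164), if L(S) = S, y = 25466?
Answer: 25630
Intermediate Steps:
y - L(-164) = 25466 - 1*(-164) = 25466 + 164 = 25630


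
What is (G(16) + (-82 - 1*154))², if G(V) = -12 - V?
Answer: 69696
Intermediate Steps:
(G(16) + (-82 - 1*154))² = ((-12 - 1*16) + (-82 - 1*154))² = ((-12 - 16) + (-82 - 154))² = (-28 - 236)² = (-264)² = 69696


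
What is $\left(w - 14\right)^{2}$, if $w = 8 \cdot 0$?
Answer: $196$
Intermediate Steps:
$w = 0$
$\left(w - 14\right)^{2} = \left(0 - 14\right)^{2} = \left(-14\right)^{2} = 196$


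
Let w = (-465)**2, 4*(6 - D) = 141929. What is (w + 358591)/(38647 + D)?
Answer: 209024/1153 ≈ 181.29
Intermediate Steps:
D = -141905/4 (D = 6 - 1/4*141929 = 6 - 141929/4 = -141905/4 ≈ -35476.)
w = 216225
(w + 358591)/(38647 + D) = (216225 + 358591)/(38647 - 141905/4) = 574816/(12683/4) = 574816*(4/12683) = 209024/1153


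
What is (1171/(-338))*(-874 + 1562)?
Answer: -402824/169 ≈ -2383.6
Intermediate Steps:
(1171/(-338))*(-874 + 1562) = (1171*(-1/338))*688 = -1171/338*688 = -402824/169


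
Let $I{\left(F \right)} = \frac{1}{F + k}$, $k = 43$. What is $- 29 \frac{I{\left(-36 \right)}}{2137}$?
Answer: $- \frac{29}{14959} \approx -0.0019386$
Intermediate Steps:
$I{\left(F \right)} = \frac{1}{43 + F}$ ($I{\left(F \right)} = \frac{1}{F + 43} = \frac{1}{43 + F}$)
$- 29 \frac{I{\left(-36 \right)}}{2137} = - 29 \frac{1}{\left(43 - 36\right) 2137} = - 29 \cdot \frac{1}{7} \cdot \frac{1}{2137} = \left(-29\right) \frac{1}{14959} = - \frac{29}{14959}$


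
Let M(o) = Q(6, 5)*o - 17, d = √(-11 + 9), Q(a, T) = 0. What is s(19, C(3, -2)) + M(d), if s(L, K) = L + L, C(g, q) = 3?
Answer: 21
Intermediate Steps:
s(L, K) = 2*L
d = I*√2 (d = √(-2) = I*√2 ≈ 1.4142*I)
M(o) = -17 (M(o) = 0*o - 17 = 0 - 17 = -17)
s(19, C(3, -2)) + M(d) = 2*19 - 17 = 38 - 17 = 21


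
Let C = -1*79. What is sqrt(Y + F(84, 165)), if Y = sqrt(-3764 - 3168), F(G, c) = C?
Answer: sqrt(-79 + 2*I*sqrt(1733)) ≈ 4.2293 + 9.8431*I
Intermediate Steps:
C = -79
F(G, c) = -79
Y = 2*I*sqrt(1733) (Y = sqrt(-6932) = 2*I*sqrt(1733) ≈ 83.259*I)
sqrt(Y + F(84, 165)) = sqrt(2*I*sqrt(1733) - 79) = sqrt(-79 + 2*I*sqrt(1733))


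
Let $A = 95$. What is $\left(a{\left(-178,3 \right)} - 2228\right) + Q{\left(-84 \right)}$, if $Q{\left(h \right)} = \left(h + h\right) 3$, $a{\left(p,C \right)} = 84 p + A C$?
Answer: $-17399$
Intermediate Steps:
$a{\left(p,C \right)} = 84 p + 95 C$
$Q{\left(h \right)} = 6 h$ ($Q{\left(h \right)} = 2 h 3 = 6 h$)
$\left(a{\left(-178,3 \right)} - 2228\right) + Q{\left(-84 \right)} = \left(\left(84 \left(-178\right) + 95 \cdot 3\right) - 2228\right) + 6 \left(-84\right) = \left(\left(-14952 + 285\right) - 2228\right) - 504 = \left(-14667 - 2228\right) - 504 = -16895 - 504 = -17399$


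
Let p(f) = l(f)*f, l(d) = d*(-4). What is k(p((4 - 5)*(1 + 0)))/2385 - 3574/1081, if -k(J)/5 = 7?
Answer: -1712365/515637 ≈ -3.3209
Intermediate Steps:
l(d) = -4*d
p(f) = -4*f² (p(f) = (-4*f)*f = -4*f²)
k(J) = -35 (k(J) = -5*7 = -35)
k(p((4 - 5)*(1 + 0)))/2385 - 3574/1081 = -35/2385 - 3574/1081 = -35*1/2385 - 3574*1/1081 = -7/477 - 3574/1081 = -1712365/515637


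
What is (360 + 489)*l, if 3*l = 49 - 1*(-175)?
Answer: 63392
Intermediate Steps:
l = 224/3 (l = (49 - 1*(-175))/3 = (49 + 175)/3 = (⅓)*224 = 224/3 ≈ 74.667)
(360 + 489)*l = (360 + 489)*(224/3) = 849*(224/3) = 63392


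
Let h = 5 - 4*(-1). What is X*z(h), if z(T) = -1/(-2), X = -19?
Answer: -19/2 ≈ -9.5000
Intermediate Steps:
h = 9 (h = 5 + 4 = 9)
z(T) = ½ (z(T) = -1*(-½) = ½)
X*z(h) = -19*½ = -19/2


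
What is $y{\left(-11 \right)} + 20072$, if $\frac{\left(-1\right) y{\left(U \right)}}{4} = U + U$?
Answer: $20160$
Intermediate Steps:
$y{\left(U \right)} = - 8 U$ ($y{\left(U \right)} = - 4 \left(U + U\right) = - 4 \cdot 2 U = - 8 U$)
$y{\left(-11 \right)} + 20072 = \left(-8\right) \left(-11\right) + 20072 = 88 + 20072 = 20160$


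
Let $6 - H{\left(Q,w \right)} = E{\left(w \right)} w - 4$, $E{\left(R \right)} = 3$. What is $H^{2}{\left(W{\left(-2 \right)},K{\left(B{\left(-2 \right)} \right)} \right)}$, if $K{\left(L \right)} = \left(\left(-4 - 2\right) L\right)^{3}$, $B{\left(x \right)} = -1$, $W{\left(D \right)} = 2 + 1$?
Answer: $407044$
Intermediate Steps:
$W{\left(D \right)} = 3$
$K{\left(L \right)} = - 216 L^{3}$ ($K{\left(L \right)} = \left(- 6 L\right)^{3} = - 216 L^{3}$)
$H{\left(Q,w \right)} = 10 - 3 w$ ($H{\left(Q,w \right)} = 6 - \left(3 w - 4\right) = 6 - \left(-4 + 3 w\right) = 10 - 3 w$)
$H^{2}{\left(W{\left(-2 \right)},K{\left(B{\left(-2 \right)} \right)} \right)} = \left(10 - 3 \left(- 216 \left(-1\right)^{3}\right)\right)^{2} = \left(10 - 3 \left(\left(-216\right) \left(-1\right)\right)\right)^{2} = \left(10 - 648\right)^{2} = \left(-638\right)^{2} = 407044$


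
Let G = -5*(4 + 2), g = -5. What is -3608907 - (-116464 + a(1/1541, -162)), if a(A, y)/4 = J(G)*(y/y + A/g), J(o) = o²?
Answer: -5387401543/1541 ≈ -3.4960e+6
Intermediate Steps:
G = -30 (G = -5*6 = -30)
a(A, y) = 3600 - 720*A (a(A, y) = 4*((-30)²*(y/y + A/(-5))) = 4*(900*(1 + A*(-⅕))) = 4*(900*(1 - A/5)) = 4*(900 - 180*A) = 3600 - 720*A)
-3608907 - (-116464 + a(1/1541, -162)) = -3608907 - (-116464 + (3600 - 720/1541)) = -3608907 - (-116464 + 5546880/1541) = -3608907 - 1*(-173924144/1541) = -3608907 + 173924144/1541 = -5387401543/1541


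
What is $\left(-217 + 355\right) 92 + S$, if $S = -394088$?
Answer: $-381392$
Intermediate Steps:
$\left(-217 + 355\right) 92 + S = \left(-217 + 355\right) 92 - 394088 = 138 \cdot 92 - 394088 = 12696 - 394088 = -381392$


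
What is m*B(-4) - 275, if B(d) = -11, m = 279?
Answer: -3344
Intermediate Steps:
m*B(-4) - 275 = 279*(-11) - 275 = -3069 - 275 = -3344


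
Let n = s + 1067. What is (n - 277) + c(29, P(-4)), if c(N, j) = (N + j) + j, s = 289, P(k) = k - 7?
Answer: 1086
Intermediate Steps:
P(k) = -7 + k
c(N, j) = N + 2*j
n = 1356 (n = 289 + 1067 = 1356)
(n - 277) + c(29, P(-4)) = (1356 - 277) + (29 + 2*(-7 - 4)) = 1079 + (29 + 2*(-11)) = 1079 + (29 - 22) = 1079 + 7 = 1086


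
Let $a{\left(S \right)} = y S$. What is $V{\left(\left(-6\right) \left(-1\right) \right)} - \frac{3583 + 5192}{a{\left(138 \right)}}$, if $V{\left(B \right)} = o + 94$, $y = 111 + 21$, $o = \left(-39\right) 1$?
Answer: $\frac{110345}{2024} \approx 54.518$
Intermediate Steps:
$o = -39$
$y = 132$
$a{\left(S \right)} = 132 S$
$V{\left(B \right)} = 55$ ($V{\left(B \right)} = -39 + 94 = 55$)
$V{\left(\left(-6\right) \left(-1\right) \right)} - \frac{3583 + 5192}{a{\left(138 \right)}} = 55 - \frac{3583 + 5192}{132 \cdot 138} = 55 - \frac{8775}{18216} = 55 - 8775 \cdot \frac{1}{18216} = 55 - \frac{975}{2024} = \frac{110345}{2024}$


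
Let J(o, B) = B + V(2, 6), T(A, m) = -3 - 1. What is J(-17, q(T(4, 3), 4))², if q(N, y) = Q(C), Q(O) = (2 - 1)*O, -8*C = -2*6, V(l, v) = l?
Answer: 49/4 ≈ 12.250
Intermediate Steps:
C = 3/2 (C = -(-1)*6/4 = -⅛*(-12) = 3/2 ≈ 1.5000)
Q(O) = O (Q(O) = 1*O = O)
T(A, m) = -4
q(N, y) = 3/2
J(o, B) = 2 + B (J(o, B) = B + 2 = 2 + B)
J(-17, q(T(4, 3), 4))² = (2 + 3/2)² = (7/2)² = 49/4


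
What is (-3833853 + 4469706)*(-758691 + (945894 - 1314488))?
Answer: -716787549105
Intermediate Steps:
(-3833853 + 4469706)*(-758691 + (945894 - 1314488)) = 635853*(-758691 - 368594) = 635853*(-1127285) = -716787549105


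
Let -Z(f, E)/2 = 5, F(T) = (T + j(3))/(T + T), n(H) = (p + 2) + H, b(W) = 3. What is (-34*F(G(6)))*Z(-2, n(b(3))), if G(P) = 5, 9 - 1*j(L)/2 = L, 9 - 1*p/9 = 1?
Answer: 578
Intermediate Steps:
p = 72 (p = 81 - 9*1 = 81 - 9 = 72)
j(L) = 18 - 2*L
n(H) = 74 + H (n(H) = (72 + 2) + H = 74 + H)
F(T) = (12 + T)/(2*T) (F(T) = (T + (18 - 2*3))/(T + T) = (T + (18 - 6))/((2*T)) = (T + 12)*(1/(2*T)) = (12 + T)*(1/(2*T)) = (12 + T)/(2*T))
Z(f, E) = -10 (Z(f, E) = -2*5 = -10)
(-34*F(G(6)))*Z(-2, n(b(3))) = -17*(12 + 5)/5*(-10) = -17*17/5*(-10) = -34*17/10*(-10) = -289/5*(-10) = 578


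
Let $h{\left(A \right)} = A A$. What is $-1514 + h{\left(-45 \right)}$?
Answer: $511$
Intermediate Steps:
$h{\left(A \right)} = A^{2}$
$-1514 + h{\left(-45 \right)} = -1514 + \left(-45\right)^{2} = -1514 + 2025 = 511$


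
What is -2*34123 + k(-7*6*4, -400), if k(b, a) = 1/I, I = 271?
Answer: -18494665/271 ≈ -68246.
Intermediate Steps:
k(b, a) = 1/271
-2*34123 + k(-7*6*4, -400) = -2*34123 + 1/271 = -68246 + 1/271 = -18494665/271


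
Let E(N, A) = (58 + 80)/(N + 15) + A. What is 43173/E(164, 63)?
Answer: 2575989/3805 ≈ 677.00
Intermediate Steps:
E(N, A) = A + 138/(15 + N) (E(N, A) = 138/(15 + N) + A = A + 138/(15 + N))
43173/E(164, 63) = 43173/(((138 + 15*63 + 63*164)/(15 + 164))) = 43173/(((138 + 945 + 10332)/179)) = 43173/(((1/179)*11415)) = 43173/(11415/179) = 43173*(179/11415) = 2575989/3805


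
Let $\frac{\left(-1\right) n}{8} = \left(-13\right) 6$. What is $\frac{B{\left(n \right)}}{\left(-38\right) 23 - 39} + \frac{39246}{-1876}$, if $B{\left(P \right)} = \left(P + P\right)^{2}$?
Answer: $- \frac{1478854551}{856394} \approx -1726.8$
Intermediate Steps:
$n = 624$ ($n = - 8 \left(\left(-13\right) 6\right) = \left(-8\right) \left(-78\right) = 624$)
$B{\left(P \right)} = 4 P^{2}$ ($B{\left(P \right)} = \left(2 P\right)^{2} = 4 P^{2}$)
$\frac{B{\left(n \right)}}{\left(-38\right) 23 - 39} + \frac{39246}{-1876} = \frac{4 \cdot 624^{2}}{\left(-38\right) 23 - 39} + \frac{39246}{-1876} = \frac{4 \cdot 389376}{-874 - 39} + 39246 \left(- \frac{1}{1876}\right) = \frac{1557504}{-913} - \frac{19623}{938} = 1557504 \left(- \frac{1}{913}\right) - \frac{19623}{938} = - \frac{1557504}{913} - \frac{19623}{938} = - \frac{1478854551}{856394}$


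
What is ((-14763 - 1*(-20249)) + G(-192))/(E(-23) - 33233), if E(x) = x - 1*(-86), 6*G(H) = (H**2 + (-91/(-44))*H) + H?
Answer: -12685/36487 ≈ -0.34766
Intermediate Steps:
G(H) = H**2/6 + 45*H/88 (G(H) = ((H**2 + (-91/(-44))*H) + H)/6 = ((H**2 + (-91*(-1/44))*H) + H)/6 = ((H**2 + 91*H/44) + H)/6 = (H**2 + 135*H/44)/6 = H**2/6 + 45*H/88)
E(x) = 86 + x (E(x) = x + 86 = 86 + x)
((-14763 - 1*(-20249)) + G(-192))/(E(-23) - 33233) = ((-14763 - 1*(-20249)) + (1/264)*(-192)*(135 + 44*(-192)))/((86 - 23) - 33233) = ((-14763 + 20249) + (1/264)*(-192)*(135 - 8448))/(63 - 33233) = (5486 + (1/264)*(-192)*(-8313))/(-33170) = (5486 + 66504/11)*(-1/33170) = (126850/11)*(-1/33170) = -12685/36487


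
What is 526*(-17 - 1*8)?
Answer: -13150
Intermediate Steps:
526*(-17 - 1*8) = 526*(-17 - 8) = 526*(-25) = -13150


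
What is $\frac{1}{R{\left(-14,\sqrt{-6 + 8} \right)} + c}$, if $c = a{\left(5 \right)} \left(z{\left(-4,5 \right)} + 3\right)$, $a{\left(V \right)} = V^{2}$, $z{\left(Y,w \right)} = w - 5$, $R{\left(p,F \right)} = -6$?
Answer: $\frac{1}{69} \approx 0.014493$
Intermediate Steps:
$z{\left(Y,w \right)} = -5 + w$
$c = 75$ ($c = 5^{2} \left(\left(-5 + 5\right) + 3\right) = 25 \left(0 + 3\right) = 25 \cdot 3 = 75$)
$\frac{1}{R{\left(-14,\sqrt{-6 + 8} \right)} + c} = \frac{1}{-6 + 75} = \frac{1}{69}$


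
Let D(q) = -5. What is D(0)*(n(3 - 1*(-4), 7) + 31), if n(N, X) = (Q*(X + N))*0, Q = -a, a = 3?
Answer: -155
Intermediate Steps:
Q = -3 (Q = -1*3 = -3)
n(N, X) = 0 (n(N, X) = -3*(X + N)*0 = -3*(N + X)*0 = (-3*N - 3*X)*0 = 0)
D(0)*(n(3 - 1*(-4), 7) + 31) = -5*(0 + 31) = -5*31 = -155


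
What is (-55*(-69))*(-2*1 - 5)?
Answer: -26565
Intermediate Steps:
(-55*(-69))*(-2*1 - 5) = 3795*(-2 - 5) = 3795*(-7) = -26565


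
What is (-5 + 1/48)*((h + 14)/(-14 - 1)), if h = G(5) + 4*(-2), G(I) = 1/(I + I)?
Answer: 14579/7200 ≈ 2.0249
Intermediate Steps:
G(I) = 1/(2*I)
h = -79/10 (h = (½)/5 + 4*(-2) = (½)*(⅕) - 8 = ⅒ - 8 = -79/10 ≈ -7.9000)
(-5 + 1/48)*((h + 14)/(-14 - 1)) = (-5 + 1/48)*((-79/10 + 14)/(-14 - 1)) = (-5 + 1/48)*((61/10)/(-15)) = -14579*(-1)/(480*15) = -239/48*(-61/150) = 14579/7200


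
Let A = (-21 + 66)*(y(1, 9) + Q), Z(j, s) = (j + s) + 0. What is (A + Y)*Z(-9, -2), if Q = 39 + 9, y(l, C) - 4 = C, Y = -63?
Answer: -29502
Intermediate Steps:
Z(j, s) = j + s
y(l, C) = 4 + C
Q = 48
A = 2745 (A = (-21 + 66)*((4 + 9) + 48) = 45*(13 + 48) = 45*61 = 2745)
(A + Y)*Z(-9, -2) = (2745 - 63)*(-9 - 2) = 2682*(-11) = -29502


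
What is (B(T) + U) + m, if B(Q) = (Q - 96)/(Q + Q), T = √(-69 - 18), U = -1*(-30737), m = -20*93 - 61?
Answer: 57633/2 + 16*I*√87/29 ≈ 28817.0 + 5.1461*I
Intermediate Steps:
m = -1921 (m = -1860 - 61 = -1921)
U = 30737
T = I*√87 (T = √(-87) = I*√87 ≈ 9.3274*I)
B(Q) = (-96 + Q)/(2*Q) (B(Q) = (-96 + Q)/((2*Q)) = (-96 + Q)*(1/(2*Q)) = (-96 + Q)/(2*Q))
(B(T) + U) + m = ((-96 + I*√87)/(2*((I*√87))) + 30737) - 1921 = ((-I*√87/87)*(-96 + I*√87)/2 + 30737) - 1921 = (-I*√87*(-96 + I*√87)/174 + 30737) - 1921 = (30737 - I*√87*(-96 + I*√87)/174) - 1921 = 28816 - I*√87*(-96 + I*√87)/174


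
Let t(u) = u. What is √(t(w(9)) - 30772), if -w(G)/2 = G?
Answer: I*√30790 ≈ 175.47*I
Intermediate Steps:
w(G) = -2*G
√(t(w(9)) - 30772) = √(-2*9 - 30772) = √(-18 - 30772) = √(-30790) = I*√30790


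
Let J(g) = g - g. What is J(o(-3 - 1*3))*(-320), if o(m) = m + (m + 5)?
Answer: 0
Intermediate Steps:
o(m) = 5 + 2*m (o(m) = m + (5 + m) = 5 + 2*m)
J(g) = 0
J(o(-3 - 1*3))*(-320) = 0*(-320) = 0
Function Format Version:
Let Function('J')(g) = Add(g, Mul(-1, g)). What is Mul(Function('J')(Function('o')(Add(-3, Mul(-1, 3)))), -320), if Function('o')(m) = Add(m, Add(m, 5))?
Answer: 0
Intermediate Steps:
Function('o')(m) = Add(5, Mul(2, m)) (Function('o')(m) = Add(m, Add(5, m)) = Add(5, Mul(2, m)))
Function('J')(g) = 0
Mul(Function('J')(Function('o')(Add(-3, Mul(-1, 3)))), -320) = Mul(0, -320) = 0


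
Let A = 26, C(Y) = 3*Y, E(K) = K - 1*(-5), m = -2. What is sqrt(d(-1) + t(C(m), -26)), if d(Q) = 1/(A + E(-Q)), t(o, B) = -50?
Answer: I*sqrt(3198)/8 ≈ 7.0689*I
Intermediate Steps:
E(K) = 5 + K (E(K) = K + 5 = 5 + K)
d(Q) = 1/(31 - Q) (d(Q) = 1/(26 + (5 - Q)) = 1/(31 - Q))
sqrt(d(-1) + t(C(m), -26)) = sqrt(-1/(-31 - 1) - 50) = sqrt(-1/(-32) - 50) = sqrt(-1*(-1/32) - 50) = sqrt(1/32 - 50) = sqrt(-1599/32) = I*sqrt(3198)/8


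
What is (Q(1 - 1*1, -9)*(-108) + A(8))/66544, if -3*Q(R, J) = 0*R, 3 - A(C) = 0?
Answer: 3/66544 ≈ 4.5083e-5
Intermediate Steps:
A(C) = 3 (A(C) = 3 - 1*0 = 3 + 0 = 3)
Q(R, J) = 0 (Q(R, J) = -0*R = -1/3*0 = 0)
(Q(1 - 1*1, -9)*(-108) + A(8))/66544 = (0*(-108) + 3)/66544 = (0 + 3)*(1/66544) = 3*(1/66544) = 3/66544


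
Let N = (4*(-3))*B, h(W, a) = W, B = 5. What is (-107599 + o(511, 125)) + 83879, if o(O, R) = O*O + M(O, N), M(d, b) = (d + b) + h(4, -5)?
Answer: 237856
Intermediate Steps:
N = -60 (N = (4*(-3))*5 = -12*5 = -60)
M(d, b) = 4 + b + d (M(d, b) = (d + b) + 4 = (b + d) + 4 = 4 + b + d)
o(O, R) = -56 + O + O² (o(O, R) = O*O + (4 - 60 + O) = O² + (-56 + O) = -56 + O + O²)
(-107599 + o(511, 125)) + 83879 = (-107599 + (-56 + 511 + 511²)) + 83879 = (-107599 + (-56 + 511 + 261121)) + 83879 = (-107599 + 261576) + 83879 = 153977 + 83879 = 237856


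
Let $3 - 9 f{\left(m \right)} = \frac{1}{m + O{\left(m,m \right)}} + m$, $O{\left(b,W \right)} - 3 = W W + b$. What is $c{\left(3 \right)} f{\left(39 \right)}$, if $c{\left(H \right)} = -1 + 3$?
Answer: $- \frac{57673}{7209} \approx -8.0001$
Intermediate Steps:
$O{\left(b,W \right)} = 3 + b + W^{2}$ ($O{\left(b,W \right)} = 3 + \left(W W + b\right) = 3 + \left(W^{2} + b\right) = 3 + \left(b + W^{2}\right) = 3 + b + W^{2}$)
$c{\left(H \right)} = 2$
$f{\left(m \right)} = \frac{1}{3} - \frac{m}{9} - \frac{1}{9 \left(3 + m^{2} + 2 m\right)}$ ($f{\left(m \right)} = \frac{1}{3} - \frac{\frac{1}{m + \left(3 + m + m^{2}\right)} + m}{9} = \frac{1}{3} - \frac{\frac{1}{3 + m^{2} + 2 m} + m}{9} = \frac{1}{3} - \frac{m + \frac{1}{3 + m^{2} + 2 m}}{9} = \frac{1}{3} - \left(\frac{m}{9} + \frac{1}{9 \left(3 + m^{2} + 2 m\right)}\right) = \frac{1}{3} - \frac{m}{9} - \frac{1}{9 \left(3 + m^{2} + 2 m\right)}$)
$c{\left(3 \right)} f{\left(39 \right)} = 2 \frac{8 + 39^{2} - 39^{3} + 3 \cdot 39}{9 \left(3 + 39^{2} + 2 \cdot 39\right)} = 2 \frac{8 + 1521 - 59319 + 117}{9 \left(3 + 1521 + 78\right)} = 2 \frac{8 + 1521 - 59319 + 117}{9 \cdot 1602} = 2 \cdot \frac{1}{9} \cdot \frac{1}{1602} \left(-57673\right) = 2 \left(- \frac{57673}{14418}\right) = - \frac{57673}{7209}$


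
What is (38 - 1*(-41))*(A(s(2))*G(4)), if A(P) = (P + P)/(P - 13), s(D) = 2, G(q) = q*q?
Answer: -5056/11 ≈ -459.64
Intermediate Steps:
G(q) = q²
A(P) = 2*P/(-13 + P) (A(P) = (2*P)/(-13 + P) = 2*P/(-13 + P))
(38 - 1*(-41))*(A(s(2))*G(4)) = (38 - 1*(-41))*((2*2/(-13 + 2))*4²) = (38 + 41)*((2*2/(-11))*16) = 79*((2*2*(-1/11))*16) = 79*(-4/11*16) = 79*(-64/11) = -5056/11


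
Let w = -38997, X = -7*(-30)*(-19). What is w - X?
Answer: -35007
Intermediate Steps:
X = -3990 (X = 210*(-19) = -3990)
w - X = -38997 - 1*(-3990) = -38997 + 3990 = -35007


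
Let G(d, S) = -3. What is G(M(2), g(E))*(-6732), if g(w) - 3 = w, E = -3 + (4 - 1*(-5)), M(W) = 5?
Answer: 20196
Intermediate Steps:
E = 6 (E = -3 + (4 + 5) = -3 + 9 = 6)
g(w) = 3 + w
G(M(2), g(E))*(-6732) = -3*(-6732) = 20196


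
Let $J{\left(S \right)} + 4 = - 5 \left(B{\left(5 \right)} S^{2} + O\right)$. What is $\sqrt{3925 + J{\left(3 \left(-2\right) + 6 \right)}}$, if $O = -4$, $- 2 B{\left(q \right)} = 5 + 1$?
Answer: $\sqrt{3941} \approx 62.777$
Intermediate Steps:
$B{\left(q \right)} = -3$ ($B{\left(q \right)} = - \frac{5 + 1}{2} = \left(- \frac{1}{2}\right) 6 = -3$)
$J{\left(S \right)} = 16 + 15 S^{2}$ ($J{\left(S \right)} = -4 - 5 \left(- 3 S^{2} - 4\right) = -4 - 5 \left(-4 - 3 S^{2}\right) = -4 + \left(20 + 15 S^{2}\right) = 16 + 15 S^{2}$)
$\sqrt{3925 + J{\left(3 \left(-2\right) + 6 \right)}} = \sqrt{3925 + \left(16 + 15 \left(3 \left(-2\right) + 6\right)^{2}\right)} = \sqrt{3925 + \left(16 + 15 \left(-6 + 6\right)^{2}\right)} = \sqrt{3925 + \left(16 + 15 \cdot 0^{2}\right)} = \sqrt{3925 + \left(16 + 15 \cdot 0\right)} = \sqrt{3925 + \left(16 + 0\right)} = \sqrt{3925 + 16} = \sqrt{3941}$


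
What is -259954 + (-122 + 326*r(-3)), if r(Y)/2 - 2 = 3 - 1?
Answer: -257468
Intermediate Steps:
r(Y) = 8 (r(Y) = 4 + 2*(3 - 1) = 4 + 2*2 = 4 + 4 = 8)
-259954 + (-122 + 326*r(-3)) = -259954 + (-122 + 326*8) = -259954 + (-122 + 2608) = -259954 + 2486 = -257468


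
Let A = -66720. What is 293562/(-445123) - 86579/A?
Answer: 18951847577/29698606560 ≈ 0.63814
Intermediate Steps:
293562/(-445123) - 86579/A = 293562/(-445123) - 86579/(-66720) = 293562*(-1/445123) - 86579*(-1/66720) = -293562/445123 + 86579/66720 = 18951847577/29698606560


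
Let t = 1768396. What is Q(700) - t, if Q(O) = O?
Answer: -1767696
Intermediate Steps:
Q(700) - t = 700 - 1*1768396 = 700 - 1768396 = -1767696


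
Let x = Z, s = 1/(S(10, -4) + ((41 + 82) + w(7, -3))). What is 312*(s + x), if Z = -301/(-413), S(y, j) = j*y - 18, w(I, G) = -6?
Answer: 13728/59 ≈ 232.68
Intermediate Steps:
S(y, j) = -18 + j*y
s = 1/59 (s = 1/((-18 - 4*10) + ((41 + 82) - 6)) = 1/((-18 - 40) + (123 - 6)) = 1/(-58 + 117) = 1/59 ≈ 0.016949)
Z = 43/59 (Z = -301*(-1/413) = 43/59 ≈ 0.72881)
x = 43/59 ≈ 0.72881
312*(s + x) = 312*(1/59 + 43/59) = 312*(44/59) = 13728/59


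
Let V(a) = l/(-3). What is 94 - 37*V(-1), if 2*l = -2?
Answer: 245/3 ≈ 81.667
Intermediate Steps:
l = -1 (l = (½)*(-2) = -1)
V(a) = ⅓ (V(a) = -1/(-3) = -1*(-⅓) = ⅓)
94 - 37*V(-1) = 94 - 37*⅓ = 94 - 37/3 = 245/3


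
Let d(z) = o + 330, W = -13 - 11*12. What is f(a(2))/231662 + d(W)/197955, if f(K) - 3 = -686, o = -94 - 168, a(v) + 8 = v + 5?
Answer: -119450249/45858651210 ≈ -0.0026047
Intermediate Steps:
a(v) = -3 + v (a(v) = -8 + (v + 5) = -8 + (5 + v) = -3 + v)
o = -262
f(K) = -683 (f(K) = 3 - 686 = -683)
W = -145 (W = -13 - 132 = -145)
d(z) = 68 (d(z) = -262 + 330 = 68)
f(a(2))/231662 + d(W)/197955 = -683/231662 + 68/197955 = -119450249/45858651210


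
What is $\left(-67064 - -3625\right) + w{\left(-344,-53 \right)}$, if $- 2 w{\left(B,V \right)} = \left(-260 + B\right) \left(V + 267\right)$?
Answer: $1189$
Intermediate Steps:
$w{\left(B,V \right)} = - \frac{\left(-260 + B\right) \left(267 + V\right)}{2}$ ($w{\left(B,V \right)} = - \frac{\left(-260 + B\right) \left(V + 267\right)}{2} = - \frac{\left(-260 + B\right) \left(267 + V\right)}{2}$)
$\left(-67064 - -3625\right) + w{\left(-344,-53 \right)} = \left(-67064 - -3625\right) + \left(34710 + 130 \left(-53\right) - -45924 - \left(-172\right) \left(-53\right)\right) = \left(-67064 + 3625\right) + \left(34710 - 6890 + 45924 - 9116\right) = -63439 + 64628 = 1189$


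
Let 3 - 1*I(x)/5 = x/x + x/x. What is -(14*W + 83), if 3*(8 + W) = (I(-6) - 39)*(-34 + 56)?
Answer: 10559/3 ≈ 3519.7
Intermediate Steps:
I(x) = 5 (I(x) = 15 - 5*(x/x + x/x) = 15 - 5*(1 + 1) = 15 - 5*2 = 15 - 10 = 5)
W = -772/3 (W = -8 + ((5 - 39)*(-34 + 56))/3 = -8 + (-34*22)/3 = -8 + (1/3)*(-748) = -8 - 748/3 = -772/3 ≈ -257.33)
-(14*W + 83) = -(14*(-772/3) + 83) = -(-10808/3 + 83) = -1*(-10559/3) = 10559/3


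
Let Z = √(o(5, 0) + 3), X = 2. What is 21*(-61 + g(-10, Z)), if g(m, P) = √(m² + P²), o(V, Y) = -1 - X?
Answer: -1071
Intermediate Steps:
o(V, Y) = -3 (o(V, Y) = -1 - 1*2 = -1 - 2 = -3)
Z = 0 (Z = √(-3 + 3) = √0 = 0)
g(m, P) = √(P² + m²)
21*(-61 + g(-10, Z)) = 21*(-61 + √(0² + (-10)²)) = 21*(-61 + √(0 + 100)) = 21*(-61 + √100) = 21*(-61 + 10) = 21*(-51) = -1071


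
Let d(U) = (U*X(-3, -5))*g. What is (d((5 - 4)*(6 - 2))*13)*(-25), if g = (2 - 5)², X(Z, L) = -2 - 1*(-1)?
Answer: 11700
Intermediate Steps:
X(Z, L) = -1 (X(Z, L) = -2 + 1 = -1)
g = 9 (g = (-3)² = 9)
d(U) = -9*U (d(U) = (U*(-1))*9 = -U*9 = -9*U)
(d((5 - 4)*(6 - 2))*13)*(-25) = (-9*(5 - 4)*(6 - 2)*13)*(-25) = (-9*4*13)*(-25) = -36*13*(-25) = -468*(-25) = 11700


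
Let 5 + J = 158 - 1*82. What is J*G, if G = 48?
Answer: 3408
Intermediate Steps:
J = 71 (J = -5 + (158 - 1*82) = -5 + (158 - 82) = -5 + 76 = 71)
J*G = 71*48 = 3408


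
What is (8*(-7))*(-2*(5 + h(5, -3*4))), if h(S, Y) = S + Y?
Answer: -224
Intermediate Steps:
(8*(-7))*(-2*(5 + h(5, -3*4))) = (8*(-7))*(-2*(5 + (5 - 3*4))) = -(-112)*(5 + (5 - 12)) = -(-112)*(5 - 7) = -(-112)*(-2) = -56*4 = -224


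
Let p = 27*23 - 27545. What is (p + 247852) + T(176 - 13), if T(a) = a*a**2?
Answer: 4551675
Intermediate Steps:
p = -26924 (p = 621 - 27545 = -26924)
T(a) = a**3
(p + 247852) + T(176 - 13) = (-26924 + 247852) + (176 - 13)**3 = 220928 + 163**3 = 220928 + 4330747 = 4551675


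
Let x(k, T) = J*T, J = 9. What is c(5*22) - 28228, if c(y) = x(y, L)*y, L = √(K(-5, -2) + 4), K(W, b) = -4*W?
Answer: -28228 + 1980*√6 ≈ -23378.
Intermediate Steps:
L = 2*√6 (L = √(-4*(-5) + 4) = √(20 + 4) = √24 = 2*√6 ≈ 4.8990)
x(k, T) = 9*T
c(y) = 18*y*√6 (c(y) = (9*(2*√6))*y = (18*√6)*y = 18*y*√6)
c(5*22) - 28228 = 18*(5*22)*√6 - 28228 = 18*110*√6 - 28228 = 1980*√6 - 28228 = -28228 + 1980*√6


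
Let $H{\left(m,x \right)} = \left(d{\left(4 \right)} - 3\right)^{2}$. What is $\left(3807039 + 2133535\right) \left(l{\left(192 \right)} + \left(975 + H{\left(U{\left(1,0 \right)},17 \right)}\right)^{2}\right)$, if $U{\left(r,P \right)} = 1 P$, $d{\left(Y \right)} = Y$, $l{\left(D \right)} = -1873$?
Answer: $5647721523522$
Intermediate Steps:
$U{\left(r,P \right)} = P$
$H{\left(m,x \right)} = 1$ ($H{\left(m,x \right)} = \left(4 - 3\right)^{2} = 1^{2} = 1$)
$\left(3807039 + 2133535\right) \left(l{\left(192 \right)} + \left(975 + H{\left(U{\left(1,0 \right)},17 \right)}\right)^{2}\right) = \left(3807039 + 2133535\right) \left(-1873 + \left(975 + 1\right)^{2}\right) = 5940574 \left(-1873 + 976^{2}\right) = 5940574 \left(-1873 + 952576\right) = 5940574 \cdot 950703 = 5647721523522$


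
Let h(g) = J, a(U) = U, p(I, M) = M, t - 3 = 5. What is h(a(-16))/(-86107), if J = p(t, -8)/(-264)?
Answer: -1/2841531 ≈ -3.5192e-7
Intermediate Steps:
t = 8 (t = 3 + 5 = 8)
J = 1/33 (J = -8/(-264) = -8*(-1/264) = 1/33 ≈ 0.030303)
h(g) = 1/33
h(a(-16))/(-86107) = (1/33)/(-86107) = (1/33)*(-1/86107) = -1/2841531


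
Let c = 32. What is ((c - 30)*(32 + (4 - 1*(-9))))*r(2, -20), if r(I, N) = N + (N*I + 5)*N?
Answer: 61200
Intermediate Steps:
r(I, N) = N + N*(5 + I*N) (r(I, N) = N + (I*N + 5)*N = N + (5 + I*N)*N = N + N*(5 + I*N))
((c - 30)*(32 + (4 - 1*(-9))))*r(2, -20) = ((32 - 30)*(32 + (4 - 1*(-9))))*(-20*(6 + 2*(-20))) = (2*(32 + (4 + 9)))*(-20*(6 - 40)) = (2*(32 + 13))*(-20*(-34)) = (2*45)*680 = 90*680 = 61200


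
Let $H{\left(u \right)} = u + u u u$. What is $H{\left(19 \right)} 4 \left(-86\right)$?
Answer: $-2366032$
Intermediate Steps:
$H{\left(u \right)} = u + u^{3}$ ($H{\left(u \right)} = u + u^{2} u = u + u^{3}$)
$H{\left(19 \right)} 4 \left(-86\right) = \left(19 + 19^{3}\right) 4 \left(-86\right) = \left(19 + 6859\right) \left(-344\right) = 6878 \left(-344\right) = -2366032$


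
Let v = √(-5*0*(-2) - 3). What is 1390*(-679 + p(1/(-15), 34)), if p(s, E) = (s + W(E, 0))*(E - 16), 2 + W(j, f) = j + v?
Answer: -144838 + 25020*I*√3 ≈ -1.4484e+5 + 43336.0*I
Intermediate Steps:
v = I*√3 (v = √(0*(-2) - 3) = √(0 - 3) = √(-3) = I*√3 ≈ 1.732*I)
W(j, f) = -2 + j + I*√3 (W(j, f) = -2 + (j + I*√3) = -2 + j + I*√3)
p(s, E) = (-16 + E)*(-2 + E + s + I*√3) (p(s, E) = (s + (-2 + E + I*√3))*(E - 16) = (-2 + E + s + I*√3)*(-16 + E) = (-16 + E)*(-2 + E + s + I*√3))
1390*(-679 + p(1/(-15), 34)) = 1390*(-679 + (32 - 16*34 - 16/(-15) + 34/(-15) + 34*(-2 + 34 + I*√3) - 16*I*√3)) = 1390*(-679 + (32 - 544 - 16*(-1/15) + 34*(-1/15) + 34*(32 + I*√3) - 16*I*√3)) = 1390*(-679 + (32 - 544 + 16/15 - 34/15 + (1088 + 34*I*√3) - 16*I*√3)) = 1390*(-679 + (2874/5 + 18*I*√3)) = 1390*(-521/5 + 18*I*√3) = -144838 + 25020*I*√3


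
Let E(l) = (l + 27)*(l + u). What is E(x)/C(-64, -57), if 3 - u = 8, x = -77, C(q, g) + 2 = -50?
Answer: -1025/13 ≈ -78.846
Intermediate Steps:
C(q, g) = -52 (C(q, g) = -2 - 50 = -52)
u = -5 (u = 3 - 1*8 = 3 - 8 = -5)
E(l) = (-5 + l)*(27 + l) (E(l) = (l + 27)*(l - 5) = (27 + l)*(-5 + l) = (-5 + l)*(27 + l))
E(x)/C(-64, -57) = (-135 + (-77)² + 22*(-77))/(-52) = (-135 + 5929 - 1694)*(-1/52) = 4100*(-1/52) = -1025/13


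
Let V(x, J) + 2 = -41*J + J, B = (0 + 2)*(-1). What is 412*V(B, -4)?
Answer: 65096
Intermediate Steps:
B = -2 (B = 2*(-1) = -2)
V(x, J) = -2 - 40*J (V(x, J) = -2 + (-41*J + J) = -2 - 40*J)
412*V(B, -4) = 412*(-2 - 40*(-4)) = 412*(-2 + 160) = 412*158 = 65096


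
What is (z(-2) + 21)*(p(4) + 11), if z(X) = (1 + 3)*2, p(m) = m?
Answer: 435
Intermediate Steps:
z(X) = 8 (z(X) = 4*2 = 8)
(z(-2) + 21)*(p(4) + 11) = (8 + 21)*(4 + 11) = 29*15 = 435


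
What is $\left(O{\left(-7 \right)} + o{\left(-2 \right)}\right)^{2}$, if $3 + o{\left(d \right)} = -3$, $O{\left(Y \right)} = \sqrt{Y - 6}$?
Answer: $\left(6 - i \sqrt{13}\right)^{2} \approx 23.0 - 43.267 i$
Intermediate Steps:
$O{\left(Y \right)} = \sqrt{-6 + Y}$
$o{\left(d \right)} = -6$ ($o{\left(d \right)} = -3 - 3 = -6$)
$\left(O{\left(-7 \right)} + o{\left(-2 \right)}\right)^{2} = \left(\sqrt{-6 - 7} - 6\right)^{2} = \left(\sqrt{-13} - 6\right)^{2} = \left(i \sqrt{13} - 6\right)^{2} = \left(-6 + i \sqrt{13}\right)^{2}$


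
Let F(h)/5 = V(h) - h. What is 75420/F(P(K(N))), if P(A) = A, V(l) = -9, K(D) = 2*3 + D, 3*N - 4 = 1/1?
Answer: -22626/25 ≈ -905.04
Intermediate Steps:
N = 5/3 (N = 4/3 + (⅓)/1 = 4/3 + (⅓)*1 = 4/3 + ⅓ = 5/3 ≈ 1.6667)
K(D) = 6 + D
F(h) = -45 - 5*h (F(h) = 5*(-9 - h) = -45 - 5*h)
75420/F(P(K(N))) = 75420/(-45 - 5*(6 + 5/3)) = 75420/(-45 - 5*23/3) = 75420/(-45 - 115/3) = 75420/(-250/3) = 75420*(-3/250) = -22626/25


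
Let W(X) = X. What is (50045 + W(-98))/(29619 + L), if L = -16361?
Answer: 49947/13258 ≈ 3.7673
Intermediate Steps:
(50045 + W(-98))/(29619 + L) = (50045 - 98)/(29619 - 16361) = 49947/13258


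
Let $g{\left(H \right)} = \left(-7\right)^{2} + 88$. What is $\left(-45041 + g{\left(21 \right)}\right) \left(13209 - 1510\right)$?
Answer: $-525331896$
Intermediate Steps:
$g{\left(H \right)} = 137$ ($g{\left(H \right)} = 49 + 88 = 137$)
$\left(-45041 + g{\left(21 \right)}\right) \left(13209 - 1510\right) = \left(-45041 + 137\right) \left(13209 - 1510\right) = \left(-44904\right) 11699 = -525331896$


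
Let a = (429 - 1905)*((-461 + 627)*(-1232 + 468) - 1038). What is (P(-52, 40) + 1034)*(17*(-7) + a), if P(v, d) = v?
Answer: 185327157526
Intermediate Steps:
a = 188724312 (a = -1476*(166*(-764) - 1038) = -1476*(-126824 - 1038) = -1476*(-127862) = 188724312)
(P(-52, 40) + 1034)*(17*(-7) + a) = (-52 + 1034)*(17*(-7) + 188724312) = 982*(-119 + 188724312) = 982*188724193 = 185327157526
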